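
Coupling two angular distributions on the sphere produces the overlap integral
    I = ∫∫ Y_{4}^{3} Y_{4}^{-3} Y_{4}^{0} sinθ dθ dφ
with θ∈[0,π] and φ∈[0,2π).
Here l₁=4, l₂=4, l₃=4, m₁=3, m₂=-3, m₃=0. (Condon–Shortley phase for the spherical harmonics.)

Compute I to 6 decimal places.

0.159788

Checks pass: Σm=0; 12 even; l₃=4∈[0,8].
(2·4+1)(2·4+1)(2·4+1) = 729
Δ: 4! 4! 4! / 13! → 1/450450
sum: t=0:+1/13824 t=1:−1/216 t=2:+1/64 t=3:−1/216 t=4:+1/13824 = 5/768
3j²(4 4 4; 0 0 0) = Δ·Π!·Σ² = 18/1001  (sign +1)
sum: t=0:+1/864 t=1:−1/3456 = 1/1152
3j²(4 4 4; 3 -3 0) = Δ·Π!·Σ² = 7/286  (sign +1)
combine: 4πI² = 729·18/1001·7/286 = 6561/20449
take √, sign +1: I = 0.15978796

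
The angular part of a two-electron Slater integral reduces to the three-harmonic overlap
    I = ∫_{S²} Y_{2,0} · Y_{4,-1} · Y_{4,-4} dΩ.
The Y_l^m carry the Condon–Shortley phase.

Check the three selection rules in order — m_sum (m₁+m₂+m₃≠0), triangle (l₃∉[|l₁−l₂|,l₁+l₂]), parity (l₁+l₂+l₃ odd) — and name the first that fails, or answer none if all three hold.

m_sum

m₁+m₂+m₃ = 0 − 1 − 4 = -5  ✗
triangle: |2−4|=2 ≤ l₃=4 ≤ 2+4=6
parity: l₁+l₂+l₃ = 10 is even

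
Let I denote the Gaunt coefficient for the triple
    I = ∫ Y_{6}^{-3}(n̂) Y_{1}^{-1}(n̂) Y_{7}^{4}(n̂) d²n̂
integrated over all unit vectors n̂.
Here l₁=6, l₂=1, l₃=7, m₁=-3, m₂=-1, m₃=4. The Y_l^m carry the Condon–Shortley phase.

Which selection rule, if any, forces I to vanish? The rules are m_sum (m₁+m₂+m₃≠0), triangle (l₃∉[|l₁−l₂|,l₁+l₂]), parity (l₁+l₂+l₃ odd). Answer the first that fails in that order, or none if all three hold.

Σmᵢ = 0  ✓
l₃∈[|l₁−l₂|,l₁+l₂]=[5,7], have l₃=7  ✓
Σlᵢ = 14 ⇒ even  ✓

none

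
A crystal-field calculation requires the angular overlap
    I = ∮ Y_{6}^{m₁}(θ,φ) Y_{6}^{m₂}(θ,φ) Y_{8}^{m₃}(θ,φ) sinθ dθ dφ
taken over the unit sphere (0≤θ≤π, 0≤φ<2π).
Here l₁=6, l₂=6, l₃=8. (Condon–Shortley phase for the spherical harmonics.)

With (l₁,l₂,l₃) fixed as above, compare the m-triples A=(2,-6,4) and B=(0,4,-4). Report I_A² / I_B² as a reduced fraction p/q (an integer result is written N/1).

Shared (l₁,l₂,l₃)=(6,6,8): N and (l;000)² cancel in I_A²/I_B².
A: Δ = 4!·8!·8!/21! = 1/1309458150; Racah Σ t=0..0: t=0:+1/557383680 = 1/557383680; ⇒ 3j(6 6 8; 2 -6 4)² = 55/4199, sgn +1
B: Δ = 4!·8!·8!/21! = 1/1309458150; Racah Σ t=2..4: t=2:+1/92897280 t=3:−1/21772800 t=4:+1/49766400 = -1/66355200; ⇒ 3j(6 6 8; 0 4 -4)² = 63/8398, sgn -1
I_A²/I_B² = (55/4199)/(63/8398) = 110/63

110/63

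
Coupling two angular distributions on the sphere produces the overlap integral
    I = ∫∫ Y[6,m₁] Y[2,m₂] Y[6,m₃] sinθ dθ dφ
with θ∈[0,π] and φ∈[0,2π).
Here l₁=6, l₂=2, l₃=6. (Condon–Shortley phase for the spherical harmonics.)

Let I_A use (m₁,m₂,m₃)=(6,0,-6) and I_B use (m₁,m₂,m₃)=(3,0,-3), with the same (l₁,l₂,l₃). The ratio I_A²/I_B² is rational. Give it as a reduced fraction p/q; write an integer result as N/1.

484/25

Same 6,2,6: normalisation and zero-m 3j drop out of the ratio.
A: Δ: 2! 10! 2! / 15! → 1/90090; sum: t=0:+1/14515200 = 1/14515200; 3j²(6 2 6; 6 0 -6) = Δ·Π!·Σ² = 22/455  (sign +1)
B: Δ: 2! 10! 2! / 15! → 1/90090; sum: t=0:+1/120960 t=1:−1/80640 t=2:+1/1451520 = -1/290304; 3j²(6 2 6; 3 0 -3) = Δ·Π!·Σ² = 5/2002  (sign +1)
I_A²/I_B² = (22/455)/(5/2002) = 484/25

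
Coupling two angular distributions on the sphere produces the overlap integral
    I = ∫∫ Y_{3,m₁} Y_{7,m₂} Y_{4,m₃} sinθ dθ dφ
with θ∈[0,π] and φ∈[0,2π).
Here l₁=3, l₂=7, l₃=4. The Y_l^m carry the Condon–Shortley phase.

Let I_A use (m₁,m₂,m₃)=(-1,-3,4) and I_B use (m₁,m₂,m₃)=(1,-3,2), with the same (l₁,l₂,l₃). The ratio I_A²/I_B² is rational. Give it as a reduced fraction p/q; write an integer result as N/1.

1/28

Shared (l₁,l₂,l₃)=(3,7,4): N and (l;000)² cancel in I_A²/I_B².
A: Δ = 6!·0!·8!/15! = 1/45045; Racah Σ t=4..4: t=4:+1/1935360 = 1/1935360; ⇒ 3j(3 7 4; -1 -3 4)² = 1/1001, sgn +1
B: Δ = 6!·0!·8!/15! = 1/45045; Racah Σ t=2..2: t=2:+1/69120 = 1/69120; ⇒ 3j(3 7 4; 1 -3 2)² = 4/143, sgn +1
I_A²/I_B² = (1/1001)/(4/143) = 1/28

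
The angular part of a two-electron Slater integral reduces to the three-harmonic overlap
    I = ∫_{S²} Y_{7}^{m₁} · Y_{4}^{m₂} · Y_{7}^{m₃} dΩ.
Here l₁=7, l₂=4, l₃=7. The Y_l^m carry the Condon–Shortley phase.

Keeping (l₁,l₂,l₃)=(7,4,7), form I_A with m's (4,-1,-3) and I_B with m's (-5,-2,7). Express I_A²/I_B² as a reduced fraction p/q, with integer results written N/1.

91/198

Same 7,4,7: normalisation and zero-m 3j drop out of the ratio.
A: Δ: 4! 10! 4! / 19! → 1/58198140; sum: t=0:+1/4354560 t=1:−1/1935360 t=2:+1/8709120 t=3:−1/522547200 = -13/74649600; 3j²(7 4 7; 4 -1 -3) = Δ·Π!·Σ² = 91/11628  (sign -1)
B: Δ: 4! 10! 4! / 19! → 1/58198140; sum: t=2:+1/348364800 = 1/348364800; 3j²(7 4 7; -5 -2 7) = Δ·Π!·Σ² = 11/646  (sign +1)
I_A²/I_B² = (91/11628)/(11/646) = 91/198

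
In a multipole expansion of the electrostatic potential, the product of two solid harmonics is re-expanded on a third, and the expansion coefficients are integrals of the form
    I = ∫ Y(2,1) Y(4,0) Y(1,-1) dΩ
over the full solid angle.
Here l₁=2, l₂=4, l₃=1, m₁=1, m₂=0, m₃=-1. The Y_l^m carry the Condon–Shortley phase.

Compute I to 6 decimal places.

triangle: need 2≤l₃≤6, have 1; I=0

0.000000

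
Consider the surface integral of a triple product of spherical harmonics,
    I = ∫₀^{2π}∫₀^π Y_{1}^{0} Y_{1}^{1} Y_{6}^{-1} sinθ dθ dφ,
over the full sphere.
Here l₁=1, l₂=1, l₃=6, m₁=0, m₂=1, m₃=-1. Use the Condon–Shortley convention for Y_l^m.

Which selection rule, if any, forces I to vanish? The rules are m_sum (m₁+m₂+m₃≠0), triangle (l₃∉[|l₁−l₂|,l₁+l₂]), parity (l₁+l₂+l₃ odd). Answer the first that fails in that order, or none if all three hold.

triangle

m₁+m₂+m₃ = 0 + 1 − 1 = 0  ✓
triangle: |1−1|=0 ≤ l₃=6 ≤ 1+1=2  ✗
parity: l₁+l₂+l₃ = 8 is even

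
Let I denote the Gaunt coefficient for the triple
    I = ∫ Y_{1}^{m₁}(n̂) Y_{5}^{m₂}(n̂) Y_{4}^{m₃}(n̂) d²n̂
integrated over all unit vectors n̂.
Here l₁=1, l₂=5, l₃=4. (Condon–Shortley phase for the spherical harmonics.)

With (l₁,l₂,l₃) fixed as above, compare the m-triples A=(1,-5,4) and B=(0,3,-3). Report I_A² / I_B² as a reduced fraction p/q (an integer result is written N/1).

l's match ⇒ only the (l;m) 3-j factors differ between A and B.
A: triangle coeff Δ(1,5,4) = 1/495; Σ_t [0,0]: t=0:+1/80640 = 1/80640; (3j)²=1/11 [(1 5 4; 1 -5 4)], sign=+1
B: triangle coeff Δ(1,5,4) = 1/495; Σ_t [1,1]: t=1:−1/5040 = -1/5040; (3j)²=16/495 [(1 5 4; 0 3 -3)], sign=+1
I_A²/I_B² = (1/11)/(16/495) = 45/16

45/16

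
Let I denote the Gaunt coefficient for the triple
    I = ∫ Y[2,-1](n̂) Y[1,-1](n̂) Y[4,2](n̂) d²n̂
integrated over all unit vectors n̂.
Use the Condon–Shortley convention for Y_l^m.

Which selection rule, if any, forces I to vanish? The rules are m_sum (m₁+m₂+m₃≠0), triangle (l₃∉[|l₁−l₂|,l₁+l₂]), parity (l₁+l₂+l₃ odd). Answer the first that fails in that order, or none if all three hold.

Σmᵢ = 0  ✓
l₃∈[|l₁−l₂|,l₁+l₂]=[1,3], have l₃=4  ✗
Σlᵢ = 7 ⇒ odd

triangle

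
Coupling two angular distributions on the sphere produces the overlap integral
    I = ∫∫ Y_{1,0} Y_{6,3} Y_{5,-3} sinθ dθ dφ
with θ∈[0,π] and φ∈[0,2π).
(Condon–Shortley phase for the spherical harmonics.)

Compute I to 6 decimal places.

-0.212310

m-sum 0 ✓  L=12 even ✓  5≤5≤7 ✓
Π(2lᵢ+1) = 3×13×11 = 429
triangle coeff Δ(1,6,5) = 1/858
Σ_t [1,1]: t=1:−1/14400 = -1/14400
(3j)²=6/143 [(1 6 5; 0 0 0)], sign=+1
Σ_t [1,1]: t=1:−1/80640 = -1/80640
(3j)²=9/286 [(1 6 5; 0 3 -3)], sign=-1
⇒ 4πI² = 81/143
I = (-1)√(81/143/(4π)) = -0.21230956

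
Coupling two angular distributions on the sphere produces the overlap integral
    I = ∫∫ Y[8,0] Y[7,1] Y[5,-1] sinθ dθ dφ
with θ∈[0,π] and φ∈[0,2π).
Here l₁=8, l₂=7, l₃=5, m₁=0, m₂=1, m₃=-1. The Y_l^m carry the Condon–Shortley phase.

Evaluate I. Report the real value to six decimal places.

Checks pass: Σm=0; 20 even; l₃=5∈[1,15].
(2·8+1)(2·7+1)(2·5+1) = 2805
Δ: 10! 6! 4! / 21! → 1/814773960
sum: t=3:−1/87091200 t=4:+1/4976640 t=5:−1/2073600 t=6:+1/4976640 t=7:−1/87091200 = -1/9676800
3j²(8 7 5; 0 0 0) = Δ·Π!·Σ² = 360/46189  (sign +1)
sum: t=4:+1/19906560 t=5:−1/3110400 t=6:+1/3317760 t=7:−1/21772800 t=8:+1/1393459200 = -1/66355200
3j²(8 7 5; 0 1 -1) = Δ·Π!·Σ² = 21/92378  (sign -1)
combine: 4πI² = 2805·360/46189·21/92378 = 56700/11408683
take √, sign -1: I = -0.01988698

-0.019887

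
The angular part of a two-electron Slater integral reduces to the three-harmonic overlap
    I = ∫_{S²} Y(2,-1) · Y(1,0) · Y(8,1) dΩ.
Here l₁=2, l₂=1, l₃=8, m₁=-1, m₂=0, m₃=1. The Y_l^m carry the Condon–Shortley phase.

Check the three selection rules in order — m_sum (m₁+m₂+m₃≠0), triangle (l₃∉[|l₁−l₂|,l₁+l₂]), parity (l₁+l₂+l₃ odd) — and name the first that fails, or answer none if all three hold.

azimuthal sum: -1 + 0 + 1 = 0  ✓
1 ≤ 8 ≤ 3 (triangle on l)  ✗
L = 2 + 1 + 8 = 11 (odd)

triangle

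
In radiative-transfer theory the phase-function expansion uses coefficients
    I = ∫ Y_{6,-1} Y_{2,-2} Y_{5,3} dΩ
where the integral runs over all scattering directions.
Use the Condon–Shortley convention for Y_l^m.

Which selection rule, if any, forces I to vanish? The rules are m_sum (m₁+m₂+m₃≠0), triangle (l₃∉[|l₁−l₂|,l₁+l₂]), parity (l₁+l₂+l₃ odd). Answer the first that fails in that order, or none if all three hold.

parity

m₁+m₂+m₃ = -1 − 2 + 3 = 0  ✓
triangle: |6−2|=4 ≤ l₃=5 ≤ 6+2=8  ✓
parity: l₁+l₂+l₃ = 13 is odd  ✗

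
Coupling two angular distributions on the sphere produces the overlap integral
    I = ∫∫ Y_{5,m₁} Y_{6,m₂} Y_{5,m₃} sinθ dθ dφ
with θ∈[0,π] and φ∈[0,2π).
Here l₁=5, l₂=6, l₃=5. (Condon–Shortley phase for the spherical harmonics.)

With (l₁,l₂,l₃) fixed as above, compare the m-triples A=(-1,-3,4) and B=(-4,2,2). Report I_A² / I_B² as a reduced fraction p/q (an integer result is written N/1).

Same 5,6,5: normalisation and zero-m 3j drop out of the ratio.
A: Δ: 6! 4! 6! / 17! → 1/28588560; sum: t=2:+1/138240 t=3:−1/155520 = 1/1244160; 3j²(5 6 5; -1 -3 4) = Δ·Π!·Σ² = 3/9724  (sign -1)
B: Δ: 6! 4! 6! / 17! → 1/28588560; sum: t=5:−1/103680 t=6:+1/207360 = -1/207360; 3j²(5 6 5; -4 2 2) = Δ·Π!·Σ² = 21/2431  (sign +1)
I_A²/I_B² = (3/9724)/(21/2431) = 1/28

1/28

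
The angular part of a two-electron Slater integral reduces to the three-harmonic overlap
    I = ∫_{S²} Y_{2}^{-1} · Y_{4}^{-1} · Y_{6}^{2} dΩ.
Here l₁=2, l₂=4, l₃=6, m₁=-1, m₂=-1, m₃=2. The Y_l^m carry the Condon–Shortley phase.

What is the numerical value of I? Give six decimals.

Checks pass: Σm=0; 12 even; l₃=6∈[2,6].
(2·2+1)(2·4+1)(2·6+1) = 585
Δ: 0! 4! 8! / 13! → 1/6435
sum: t=0:+1/2304 = 1/2304
3j²(2 4 6; 0 0 0) = Δ·Π!·Σ² = 5/143  (sign +1)
sum: t=0:+1/4320 = 1/4320
3j²(2 4 6; -1 -1 2) = Δ·Π!·Σ² = 224/6435  (sign +1)
combine: 4πI² = 585·5/143·224/6435 = 1120/1573
take √, sign +1: I = 0.23803440

0.238034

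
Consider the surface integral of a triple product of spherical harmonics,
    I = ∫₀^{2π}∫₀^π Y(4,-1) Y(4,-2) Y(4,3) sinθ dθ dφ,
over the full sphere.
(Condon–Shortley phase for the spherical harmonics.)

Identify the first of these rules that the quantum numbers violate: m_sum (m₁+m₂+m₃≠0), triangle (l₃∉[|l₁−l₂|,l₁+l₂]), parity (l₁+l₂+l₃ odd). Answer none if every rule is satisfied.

none

m₁+m₂+m₃ = -1 − 2 + 3 = 0  ✓
triangle: |4−4|=0 ≤ l₃=4 ≤ 4+4=8  ✓
parity: l₁+l₂+l₃ = 12 is even  ✓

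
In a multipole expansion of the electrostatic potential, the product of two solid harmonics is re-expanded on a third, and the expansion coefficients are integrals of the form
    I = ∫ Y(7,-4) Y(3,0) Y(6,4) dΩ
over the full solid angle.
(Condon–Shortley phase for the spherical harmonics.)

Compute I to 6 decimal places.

-0.078810

Rules hold: Σm=0, L=16 even, 4≤6≤10.
N = 15·7·13 = 1365
Δ = 4!·10!·2!/17! = 1/2042040
Racah Σ t=1..3: t=1:−1/207360 t=2:+1/57600 t=3:−1/207360 = 1/129600
⇒ 3j(7 3 6; 0 0 0)² = 168/12155, sgn +1
Racah Σ t=1..3: t=1:−1/43545600 t=2:+1/1451520 t=3:−1/967680 = -1/2721600
⇒ 3j(7 3 6; -4 0 4)² = 32/7735, sgn -1
4πI² = N·(3j₀)²·(3jₘ)² = 16128/206635
I = -1·√(0.0780507/4π) = -0.07881037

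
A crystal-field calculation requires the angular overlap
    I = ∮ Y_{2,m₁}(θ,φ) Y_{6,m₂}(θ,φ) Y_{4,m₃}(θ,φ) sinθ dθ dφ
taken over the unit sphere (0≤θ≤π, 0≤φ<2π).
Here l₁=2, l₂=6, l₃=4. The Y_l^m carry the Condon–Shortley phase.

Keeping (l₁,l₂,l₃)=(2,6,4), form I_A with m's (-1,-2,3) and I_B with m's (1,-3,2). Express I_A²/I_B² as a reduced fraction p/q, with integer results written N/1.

l's match ⇒ only the (l;m) 3-j factors differ between A and B.
A: triangle coeff Δ(2,6,4) = 1/6435; Σ_t [3,3]: t=3:−1/30240 = -1/30240; (3j)²=32/6435 [(2 6 4; -1 -2 3)], sign=+1
B: triangle coeff Δ(2,6,4) = 1/6435; Σ_t [1,1]: t=1:−1/8640 = -1/8640; (3j)²=28/715 [(2 6 4; 1 -3 2)], sign=-1
I_A²/I_B² = (32/6435)/(28/715) = 8/63

8/63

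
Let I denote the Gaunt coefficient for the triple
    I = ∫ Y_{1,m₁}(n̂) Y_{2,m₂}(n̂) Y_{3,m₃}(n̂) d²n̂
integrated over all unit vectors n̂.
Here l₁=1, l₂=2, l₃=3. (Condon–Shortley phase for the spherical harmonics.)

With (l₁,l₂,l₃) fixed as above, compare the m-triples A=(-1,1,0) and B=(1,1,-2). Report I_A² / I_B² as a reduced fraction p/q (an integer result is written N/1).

3/10

Same 1,2,3: normalisation and zero-m 3j drop out of the ratio.
A: Δ: 0! 2! 4! / 7! → 1/105; sum: t=0:+1/12 = 1/12; 3j²(1 2 3; -1 1 0) = Δ·Π!·Σ² = 1/35  (sign -1)
B: Δ: 0! 2! 4! / 7! → 1/105; sum: t=0:+1/12 = 1/12; 3j²(1 2 3; 1 1 -2) = Δ·Π!·Σ² = 2/21  (sign -1)
I_A²/I_B² = (1/35)/(2/21) = 3/10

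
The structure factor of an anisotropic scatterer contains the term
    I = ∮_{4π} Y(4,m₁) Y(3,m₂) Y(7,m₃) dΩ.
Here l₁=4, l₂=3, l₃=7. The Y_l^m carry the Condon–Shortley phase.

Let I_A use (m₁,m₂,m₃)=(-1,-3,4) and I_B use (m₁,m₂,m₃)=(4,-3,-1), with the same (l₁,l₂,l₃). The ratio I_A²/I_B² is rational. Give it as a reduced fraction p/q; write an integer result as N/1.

462/1

l's match ⇒ only the (l;m) 3-j factors differ between A and B.
A: triangle coeff Δ(4,3,7) = 1/45045; Σ_t [0,0]: t=0:+1/518400 = 1/518400; (3j)²=2/195 [(4 3 7; -1 -3 4)], sign=-1
B: triangle coeff Δ(4,3,7) = 1/45045; Σ_t [0,0]: t=0:+1/29030400 = 1/29030400; (3j)²=1/45045 [(4 3 7; 4 -3 -1)], sign=+1
I_A²/I_B² = (2/195)/(1/45045) = 462/1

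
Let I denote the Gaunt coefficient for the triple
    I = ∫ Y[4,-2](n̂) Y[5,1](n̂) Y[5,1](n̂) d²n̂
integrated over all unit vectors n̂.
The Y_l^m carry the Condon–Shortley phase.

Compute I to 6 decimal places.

Rules hold: Σm=0, L=14 even, 1≤5≤9.
N = 9·11·11 = 1089
Δ = 4!·4!·6!/15! = 1/3153150
Racah Σ t=0..4: t=0:+1/69120 t=1:−1/1728 t=2:+1/576 t=3:−1/1728 t=4:+1/69120 = 7/11520
⇒ 3j(4 5 5; 0 0 0)² = 2/143, sgn -1
Racah Σ t=2..4: t=2:+1/4608 t=3:−1/1296 t=4:+1/4608 = -7/20736
⇒ 3j(4 5 5; -2 1 1)² = 20/1287, sgn -1
4πI² = N·(3j₀)²·(3jₘ)² = 40/169
I = +1·√(0.236686/4π) = 0.13724032

0.137240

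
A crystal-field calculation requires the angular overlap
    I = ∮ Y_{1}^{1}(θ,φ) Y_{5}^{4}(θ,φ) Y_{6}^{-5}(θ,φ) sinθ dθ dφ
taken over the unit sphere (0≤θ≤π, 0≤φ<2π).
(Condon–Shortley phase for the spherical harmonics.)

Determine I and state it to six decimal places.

-0.303018

Rules hold: Σm=0, L=12 even, 4≤6≤6.
N = 3·11·13 = 429
Δ = 0!·2!·10!/13! = 1/858
Racah Σ t=0..0: t=0:+1/14400 = 1/14400
⇒ 3j(1 5 6; 0 0 0)² = 6/143, sgn +1
Racah Σ t=0..0: t=0:+1/725760 = 1/725760
⇒ 3j(1 5 6; 1 4 -5)² = 5/78, sgn -1
4πI² = N·(3j₀)²·(3jₘ)² = 15/13
I = -1·√(1.15385/4π) = -0.30301841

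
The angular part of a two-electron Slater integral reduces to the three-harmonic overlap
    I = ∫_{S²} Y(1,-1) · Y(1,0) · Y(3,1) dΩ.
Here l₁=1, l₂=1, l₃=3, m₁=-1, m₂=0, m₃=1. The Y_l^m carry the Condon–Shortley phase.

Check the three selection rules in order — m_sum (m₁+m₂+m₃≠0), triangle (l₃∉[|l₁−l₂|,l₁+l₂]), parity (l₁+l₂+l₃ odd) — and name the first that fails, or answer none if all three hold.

m₁+m₂+m₃ = -1 + 0 + 1 = 0  ✓
triangle: |1−1|=0 ≤ l₃=3 ≤ 1+1=2  ✗
parity: l₁+l₂+l₃ = 5 is odd

triangle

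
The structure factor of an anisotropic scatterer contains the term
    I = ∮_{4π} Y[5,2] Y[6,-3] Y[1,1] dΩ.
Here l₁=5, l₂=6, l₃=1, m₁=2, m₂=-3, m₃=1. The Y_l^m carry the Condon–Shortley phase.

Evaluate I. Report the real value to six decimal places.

Checks pass: Σm=0; 12 even; l₃=1∈[1,11].
(2·5+1)(2·6+1)(2·1+1) = 429
Δ: 10! 0! 2! / 13! → 1/858
sum: t=5:−1/14400 = -1/14400
3j²(5 6 1; 0 0 0) = Δ·Π!·Σ² = 6/143  (sign +1)
sum: t=3:−1/60480 = -1/60480
3j²(5 6 1; 2 -3 1) = Δ·Π!·Σ² = 6/143  (sign -1)
combine: 4πI² = 429·6/143·6/143 = 108/143
take √, sign -1: I = -0.24515397

-0.245154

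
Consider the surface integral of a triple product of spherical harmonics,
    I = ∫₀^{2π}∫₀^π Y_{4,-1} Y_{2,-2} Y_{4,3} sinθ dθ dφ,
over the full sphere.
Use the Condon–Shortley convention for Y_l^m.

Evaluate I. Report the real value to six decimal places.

Checks pass: Σm=0; 10 even; l₃=4∈[2,6].
(2·4+1)(2·2+1)(2·4+1) = 405
Δ: 2! 6! 2! / 11! → 1/13860
sum: t=0:+1/192 t=1:−1/36 t=2:+1/192 = -5/288
3j²(4 2 4; 0 0 0) = Δ·Π!·Σ² = 20/693  (sign -1)
sum: t=0:+1/480 = 1/480
3j²(4 2 4; -1 -2 3) = Δ·Π!·Σ² = 3/110  (sign -1)
combine: 4πI² = 405·20/693·3/110 = 270/847
take √, sign +1: I = 0.15927046

0.159270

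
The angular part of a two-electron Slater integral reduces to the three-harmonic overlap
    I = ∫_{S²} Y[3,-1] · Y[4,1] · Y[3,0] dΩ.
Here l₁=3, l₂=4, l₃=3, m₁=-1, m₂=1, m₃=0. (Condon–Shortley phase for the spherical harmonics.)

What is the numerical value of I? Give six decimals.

-0.099323

Checks pass: Σm=0; 10 even; l₃=3∈[1,7].
(2·3+1)(2·4+1)(2·3+1) = 441
Δ: 4! 2! 4! / 11! → 1/34650
sum: t=1:−1/72 t=2:+1/16 t=3:−1/72 = 5/144
3j²(3 4 3; 0 0 0) = Δ·Π!·Σ² = 2/77  (sign -1)
sum: t=2:+1/48 t=3:−1/24 t=4:+1/288 = -5/288
3j²(3 4 3; -1 1 0) = Δ·Π!·Σ² = 5/462  (sign +1)
combine: 4πI² = 441·2/77·5/462 = 15/121
take √, sign -1: I = -0.09932258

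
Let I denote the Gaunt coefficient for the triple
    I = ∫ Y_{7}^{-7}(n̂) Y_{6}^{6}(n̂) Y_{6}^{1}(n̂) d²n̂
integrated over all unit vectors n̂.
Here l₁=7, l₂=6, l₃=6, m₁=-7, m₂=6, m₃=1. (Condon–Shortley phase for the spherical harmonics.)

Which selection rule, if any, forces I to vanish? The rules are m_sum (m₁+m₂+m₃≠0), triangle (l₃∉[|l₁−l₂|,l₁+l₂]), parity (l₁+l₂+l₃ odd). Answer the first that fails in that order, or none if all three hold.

azimuthal sum: -7 + 6 + 1 = 0  ✓
1 ≤ 6 ≤ 13 (triangle on l)  ✓
L = 7 + 6 + 6 = 19 (odd)  ✗

parity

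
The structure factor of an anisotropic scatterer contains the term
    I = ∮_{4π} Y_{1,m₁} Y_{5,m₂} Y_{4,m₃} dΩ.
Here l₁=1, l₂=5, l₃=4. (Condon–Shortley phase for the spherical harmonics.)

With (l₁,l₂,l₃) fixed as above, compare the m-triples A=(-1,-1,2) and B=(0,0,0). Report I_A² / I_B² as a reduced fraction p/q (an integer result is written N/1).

Same 1,5,4: normalisation and zero-m 3j drop out of the ratio.
A: Δ: 2! 0! 8! / 11! → 1/495; sum: t=2:+1/2880 = 1/2880; 3j²(1 5 4; -1 -1 2) = Δ·Π!·Σ² = 2/165  (sign +1)
B: Δ: 2! 0! 8! / 11! → 1/495; sum: t=1:−1/576 = -1/576; 3j²(1 5 4; 0 0 0) = Δ·Π!·Σ² = 5/99  (sign -1)
I_A²/I_B² = (2/165)/(5/99) = 6/25

6/25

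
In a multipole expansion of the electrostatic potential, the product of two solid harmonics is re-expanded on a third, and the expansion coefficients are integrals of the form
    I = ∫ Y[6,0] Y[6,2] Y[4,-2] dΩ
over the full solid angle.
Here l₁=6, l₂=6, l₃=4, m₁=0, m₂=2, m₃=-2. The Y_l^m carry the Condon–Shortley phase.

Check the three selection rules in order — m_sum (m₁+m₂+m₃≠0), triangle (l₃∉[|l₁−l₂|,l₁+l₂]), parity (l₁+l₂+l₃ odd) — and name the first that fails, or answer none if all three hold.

none

m₁+m₂+m₃ = 0 + 2 − 2 = 0  ✓
triangle: |6−6|=0 ≤ l₃=4 ≤ 6+6=12  ✓
parity: l₁+l₂+l₃ = 16 is even  ✓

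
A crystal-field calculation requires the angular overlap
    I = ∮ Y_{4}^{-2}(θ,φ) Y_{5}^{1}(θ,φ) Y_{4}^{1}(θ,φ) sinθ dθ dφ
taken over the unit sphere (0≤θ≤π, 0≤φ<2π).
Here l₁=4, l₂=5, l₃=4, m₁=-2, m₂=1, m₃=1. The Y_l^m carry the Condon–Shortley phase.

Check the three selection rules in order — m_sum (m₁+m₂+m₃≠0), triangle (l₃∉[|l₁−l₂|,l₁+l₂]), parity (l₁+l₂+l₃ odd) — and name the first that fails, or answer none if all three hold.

parity

m₁+m₂+m₃ = -2 + 1 + 1 = 0  ✓
triangle: |4−5|=1 ≤ l₃=4 ≤ 4+5=9  ✓
parity: l₁+l₂+l₃ = 13 is odd  ✗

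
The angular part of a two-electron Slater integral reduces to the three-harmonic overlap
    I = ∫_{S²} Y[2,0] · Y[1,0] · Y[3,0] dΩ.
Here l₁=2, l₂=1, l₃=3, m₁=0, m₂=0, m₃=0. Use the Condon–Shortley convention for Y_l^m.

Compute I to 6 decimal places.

0.247767

Rules hold: Σm=0, L=6 even, 1≤3≤3.
N = 5·3·7 = 105
Δ = 0!·4!·2!/7! = 1/105
Racah Σ t=0..0: t=0:+1/4 = 1/4
⇒ 3j(2 1 3; 0 0 0)² = 3/35, sgn -1
(m-triple is (0,0,0) — same symbol as above.)
4πI² = N·(3j₀)²·(3jₘ)² = 27/35
I = +1·√(0.771429/4π) = 0.24776670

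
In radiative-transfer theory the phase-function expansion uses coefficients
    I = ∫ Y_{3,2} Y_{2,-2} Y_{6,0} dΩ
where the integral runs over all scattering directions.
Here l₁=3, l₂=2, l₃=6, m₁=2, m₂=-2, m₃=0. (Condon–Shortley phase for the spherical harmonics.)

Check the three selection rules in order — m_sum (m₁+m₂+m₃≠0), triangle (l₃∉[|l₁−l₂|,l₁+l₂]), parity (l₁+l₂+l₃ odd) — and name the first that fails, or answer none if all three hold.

Σmᵢ = 0  ✓
l₃∈[|l₁−l₂|,l₁+l₂]=[1,5], have l₃=6  ✗
Σlᵢ = 11 ⇒ odd

triangle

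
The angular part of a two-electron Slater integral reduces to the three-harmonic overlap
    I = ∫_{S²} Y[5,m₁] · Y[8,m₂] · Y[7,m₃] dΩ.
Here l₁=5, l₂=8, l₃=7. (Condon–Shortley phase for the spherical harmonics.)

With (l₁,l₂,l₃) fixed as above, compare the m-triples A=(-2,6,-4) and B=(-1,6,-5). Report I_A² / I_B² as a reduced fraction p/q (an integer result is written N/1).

4/7

l's match ⇒ only the (l;m) 3-j factors differ between A and B.
A: triangle coeff Δ(5,8,7) = 1/814773960; Σ_t [4,6]: t=4:+1/1045094400 t=5:−1/174182400 t=6:+1/348364800 = -1/522547200; (3j)²=11/1938 [(5 8 7; -2 6 -4)], sign=+1
B: triangle coeff Δ(5,8,7) = 1/814773960; Σ_t [4,6]: t=4:+1/696729600 t=5:−1/261273600 t=6:+1/1393459200 = -1/597196800; (3j)²=77/7752 [(5 8 7; -1 6 -5)], sign=-1
I_A²/I_B² = (11/1938)/(77/7752) = 4/7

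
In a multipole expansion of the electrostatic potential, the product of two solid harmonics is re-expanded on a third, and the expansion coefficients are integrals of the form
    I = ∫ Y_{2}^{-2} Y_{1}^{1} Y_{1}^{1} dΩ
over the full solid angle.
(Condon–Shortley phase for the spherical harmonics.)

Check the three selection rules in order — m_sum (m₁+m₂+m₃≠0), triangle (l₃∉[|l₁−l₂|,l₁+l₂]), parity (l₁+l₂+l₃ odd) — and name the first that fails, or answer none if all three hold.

azimuthal sum: -2 + 1 + 1 = 0  ✓
1 ≤ 1 ≤ 3 (triangle on l)  ✓
L = 2 + 1 + 1 = 4 (even)  ✓

none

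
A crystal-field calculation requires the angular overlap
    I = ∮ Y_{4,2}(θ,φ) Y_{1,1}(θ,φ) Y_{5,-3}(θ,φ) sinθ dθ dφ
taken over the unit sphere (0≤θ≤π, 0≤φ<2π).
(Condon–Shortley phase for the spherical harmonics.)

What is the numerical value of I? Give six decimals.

-0.259847

m-sum 0 ✓  L=10 even ✓  3≤5≤5 ✓
Π(2lᵢ+1) = 9×3×11 = 297
triangle coeff Δ(4,1,5) = 1/495
Σ_t [0,0]: t=0:+1/576 = 1/576
(3j)²=5/99 [(4 1 5; 0 0 0)], sign=-1
Σ_t [0,0]: t=0:+1/2880 = 1/2880
(3j)²=28/495 [(4 1 5; 2 1 -3)], sign=+1
⇒ 4πI² = 28/33
I = (-1)√(28/33/(4π)) = -0.25984664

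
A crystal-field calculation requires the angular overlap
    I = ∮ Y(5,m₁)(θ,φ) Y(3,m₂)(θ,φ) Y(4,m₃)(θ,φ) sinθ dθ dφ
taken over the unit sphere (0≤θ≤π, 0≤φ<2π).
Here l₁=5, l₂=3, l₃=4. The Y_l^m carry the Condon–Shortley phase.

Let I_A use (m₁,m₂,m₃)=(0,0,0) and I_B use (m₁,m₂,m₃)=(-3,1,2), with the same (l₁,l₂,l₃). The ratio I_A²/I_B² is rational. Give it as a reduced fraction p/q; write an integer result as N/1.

l's match ⇒ only the (l;m) 3-j factors differ between A and B.
A: triangle coeff Δ(5,3,4) = 1/180180; Σ_t [1,3]: t=1:−1/576 t=2:+1/144 t=3:−1/576 = 1/288; (3j)²=20/1001 [(5 3 4; 0 0 0)], sign=+1
B: triangle coeff Δ(5,3,4) = 1/180180; Σ_t [2,4]: t=2:+1/5760 t=3:−1/720 t=4:+1/2304 = -1/1280; (3j)²=27/1430 [(5 3 4; -3 1 2)], sign=-1
I_A²/I_B² = (20/1001)/(27/1430) = 200/189

200/189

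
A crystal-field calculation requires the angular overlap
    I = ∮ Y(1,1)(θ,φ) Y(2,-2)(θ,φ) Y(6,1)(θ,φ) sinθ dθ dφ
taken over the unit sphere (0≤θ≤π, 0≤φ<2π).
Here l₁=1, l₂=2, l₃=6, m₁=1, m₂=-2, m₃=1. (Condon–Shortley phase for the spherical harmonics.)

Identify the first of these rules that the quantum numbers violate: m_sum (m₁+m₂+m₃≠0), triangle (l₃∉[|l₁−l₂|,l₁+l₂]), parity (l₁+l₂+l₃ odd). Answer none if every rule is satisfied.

triangle

m₁+m₂+m₃ = 1 − 2 + 1 = 0  ✓
triangle: |1−2|=1 ≤ l₃=6 ≤ 1+2=3  ✗
parity: l₁+l₂+l₃ = 9 is odd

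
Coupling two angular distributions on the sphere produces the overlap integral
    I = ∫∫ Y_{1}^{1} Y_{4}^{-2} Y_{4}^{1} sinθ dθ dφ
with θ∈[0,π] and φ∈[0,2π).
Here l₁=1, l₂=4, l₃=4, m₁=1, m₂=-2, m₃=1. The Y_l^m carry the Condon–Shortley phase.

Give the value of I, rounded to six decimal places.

L=9 odd ⇒ parity kills the (l;000) factor ⇒ I = 0

0.000000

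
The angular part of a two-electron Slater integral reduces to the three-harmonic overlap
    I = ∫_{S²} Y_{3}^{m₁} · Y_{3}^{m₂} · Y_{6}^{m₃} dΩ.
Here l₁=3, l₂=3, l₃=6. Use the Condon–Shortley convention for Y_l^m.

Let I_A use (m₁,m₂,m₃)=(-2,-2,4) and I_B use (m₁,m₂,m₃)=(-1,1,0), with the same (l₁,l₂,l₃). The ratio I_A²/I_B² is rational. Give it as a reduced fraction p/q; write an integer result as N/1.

56/25

Same 3,3,6: normalisation and zero-m 3j drop out of the ratio.
A: Δ: 0! 6! 6! / 13! → 1/12012; sum: t=0:+1/14400 = 1/14400; 3j²(3 3 6; -2 -2 4) = Δ·Π!·Σ² = 6/143  (sign +1)
B: Δ: 0! 6! 6! / 13! → 1/12012; sum: t=0:+1/2304 = 1/2304; 3j²(3 3 6; -1 1 0) = Δ·Π!·Σ² = 75/4004  (sign +1)
I_A²/I_B² = (6/143)/(75/4004) = 56/25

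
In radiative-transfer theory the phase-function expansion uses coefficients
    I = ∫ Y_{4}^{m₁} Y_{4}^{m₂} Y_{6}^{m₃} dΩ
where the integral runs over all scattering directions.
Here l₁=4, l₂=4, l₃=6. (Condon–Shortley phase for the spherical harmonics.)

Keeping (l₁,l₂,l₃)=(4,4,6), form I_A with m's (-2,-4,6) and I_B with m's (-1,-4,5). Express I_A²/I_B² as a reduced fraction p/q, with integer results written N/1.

l's match ⇒ only the (l;m) 3-j factors differ between A and B.
A: triangle coeff Δ(4,4,6) = 1/1261260; Σ_t [0,0]: t=0:+1/1036800 = 1/1036800; (3j)²=4/195 [(4 4 6; -2 -4 6)], sign=+1
B: triangle coeff Δ(4,4,6) = 1/1261260; Σ_t [0,0]: t=0:+1/172800 = 1/172800; (3j)²=2/65 [(4 4 6; -1 -4 5)], sign=-1
I_A²/I_B² = (4/195)/(2/65) = 2/3

2/3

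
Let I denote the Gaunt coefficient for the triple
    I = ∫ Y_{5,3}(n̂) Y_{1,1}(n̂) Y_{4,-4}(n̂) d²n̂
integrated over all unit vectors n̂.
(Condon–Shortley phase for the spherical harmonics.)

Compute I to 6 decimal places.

-0.049106

m-sum 0 ✓  L=10 even ✓  4≤4≤6 ✓
Π(2lᵢ+1) = 11×3×9 = 297
triangle coeff Δ(5,1,4) = 1/495
Σ_t [1,1]: t=1:−1/576 = -1/576
(3j)²=5/99 [(5 1 4; 0 0 0)], sign=-1
Σ_t [2,2]: t=2:+1/80640 = 1/80640
(3j)²=1/495 [(5 1 4; 3 1 -4)], sign=+1
⇒ 4πI² = 1/33
I = (-1)√(1/33/(4π)) = -0.04910640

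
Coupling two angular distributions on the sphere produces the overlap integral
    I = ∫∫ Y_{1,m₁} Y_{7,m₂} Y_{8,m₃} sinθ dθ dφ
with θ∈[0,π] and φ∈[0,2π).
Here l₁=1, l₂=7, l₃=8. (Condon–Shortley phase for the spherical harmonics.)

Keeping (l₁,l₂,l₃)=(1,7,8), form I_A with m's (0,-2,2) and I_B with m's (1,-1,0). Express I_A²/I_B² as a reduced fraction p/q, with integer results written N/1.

15/7

Same 1,7,8: normalisation and zero-m 3j drop out of the ratio.
A: Δ: 0! 2! 14! / 17! → 1/2040; sum: t=0:+1/43545600 = 1/43545600; 3j²(1 7 8; 0 -2 2) = Δ·Π!·Σ² = 1/34  (sign +1)
B: Δ: 0! 2! 14! / 17! → 1/2040; sum: t=0:+1/58060800 = 1/58060800; 3j²(1 7 8; 1 -1 0) = Δ·Π!·Σ² = 7/510  (sign +1)
I_A²/I_B² = (1/34)/(7/510) = 15/7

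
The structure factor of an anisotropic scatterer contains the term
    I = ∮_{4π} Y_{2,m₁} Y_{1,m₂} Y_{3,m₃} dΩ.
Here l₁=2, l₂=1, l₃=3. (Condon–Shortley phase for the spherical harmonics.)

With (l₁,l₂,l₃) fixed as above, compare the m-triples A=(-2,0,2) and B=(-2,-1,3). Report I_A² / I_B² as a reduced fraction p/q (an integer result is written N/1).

1/3

l's match ⇒ only the (l;m) 3-j factors differ between A and B.
A: triangle coeff Δ(2,1,3) = 1/105; Σ_t [0,0]: t=0:+1/24 = 1/24; (3j)²=1/21 [(2 1 3; -2 0 2)], sign=-1
B: triangle coeff Δ(2,1,3) = 1/105; Σ_t [0,0]: t=0:+1/48 = 1/48; (3j)²=1/7 [(2 1 3; -2 -1 3)], sign=+1
I_A²/I_B² = (1/21)/(1/7) = 1/3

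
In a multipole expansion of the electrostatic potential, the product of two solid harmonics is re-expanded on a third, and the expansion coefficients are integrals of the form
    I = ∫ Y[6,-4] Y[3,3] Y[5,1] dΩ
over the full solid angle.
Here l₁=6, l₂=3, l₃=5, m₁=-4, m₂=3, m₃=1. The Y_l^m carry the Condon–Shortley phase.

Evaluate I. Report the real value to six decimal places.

-0.190675

Checks pass: Σm=0; 14 even; l₃=5∈[3,9].
(2·6+1)(2·3+1)(2·5+1) = 1001
Δ: 4! 8! 2! / 15! → 1/675675
sum: t=1:−1/8640 t=2:+1/2304 t=3:−1/8640 = 7/34560
3j²(6 3 5; 0 0 0) = Δ·Π!·Σ² = 7/429  (sign -1)
sum: t=4:+1/69120 = 1/69120
3j²(6 3 5; -4 3 1) = Δ·Π!·Σ² = 4/143  (sign +1)
combine: 4πI² = 1001·7/429·4/143 = 196/429
take √, sign -1: I = -0.19067531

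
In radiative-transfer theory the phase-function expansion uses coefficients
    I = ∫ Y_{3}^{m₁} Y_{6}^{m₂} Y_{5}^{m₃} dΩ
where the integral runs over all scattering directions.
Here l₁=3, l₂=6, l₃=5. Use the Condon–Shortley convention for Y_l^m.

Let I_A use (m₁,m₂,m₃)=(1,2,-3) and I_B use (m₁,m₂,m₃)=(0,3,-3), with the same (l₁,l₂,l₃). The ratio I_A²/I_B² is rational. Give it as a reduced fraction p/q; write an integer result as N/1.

Same 3,6,5: normalisation and zero-m 3j drop out of the ratio.
A: Δ: 4! 2! 8! / 15! → 1/675675; sum: t=0:+1/1935360 t=1:−1/30240 t=2:+1/11520 = 1/18432; 3j²(3 6 5; 1 2 -3) = Δ·Π!·Σ² = 7/429  (sign +1)
B: Δ: 4! 2! 8! / 15! → 1/675675; sum: t=1:−1/483840 t=2:+1/20160 t=3:−1/17280 = -1/96768; 3j²(3 6 5; 0 3 -3) = Δ·Π!·Σ² = 1/1001  (sign -1)
I_A²/I_B² = (7/429)/(1/1001) = 49/3

49/3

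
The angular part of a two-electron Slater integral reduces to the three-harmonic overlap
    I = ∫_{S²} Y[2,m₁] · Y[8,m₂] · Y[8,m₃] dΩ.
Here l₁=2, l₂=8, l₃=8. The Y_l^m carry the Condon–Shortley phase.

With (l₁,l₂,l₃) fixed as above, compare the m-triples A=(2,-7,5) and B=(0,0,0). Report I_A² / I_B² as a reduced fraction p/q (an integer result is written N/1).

Shared (l₁,l₂,l₃)=(2,8,8): N and (l;000)² cancel in I_A²/I_B².
A: Δ = 2!·2!·14!/19! = 1/348840; Racah Σ t=0..0: t=0:+1/24908083200 = 1/24908083200; ⇒ 3j(2 8 8; 2 -7 5)² = 7/1292, sgn -1
B: Δ = 2!·2!·14!/19! = 1/348840; Racah Σ t=0..2: t=0:+1/116121600 t=1:−1/25401600 t=2:+1/116121600 = -1/45158400; ⇒ 3j(2 8 8; 0 0 0)² = 24/1615, sgn -1
I_A²/I_B² = (7/1292)/(24/1615) = 35/96

35/96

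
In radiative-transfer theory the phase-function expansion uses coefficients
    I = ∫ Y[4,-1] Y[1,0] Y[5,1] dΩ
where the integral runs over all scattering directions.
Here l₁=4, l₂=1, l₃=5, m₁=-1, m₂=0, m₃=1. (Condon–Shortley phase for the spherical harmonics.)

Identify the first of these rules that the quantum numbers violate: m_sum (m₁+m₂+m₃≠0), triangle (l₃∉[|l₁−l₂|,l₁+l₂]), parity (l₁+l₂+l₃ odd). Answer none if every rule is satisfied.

none

Σmᵢ = 0  ✓
l₃∈[|l₁−l₂|,l₁+l₂]=[3,5], have l₃=5  ✓
Σlᵢ = 10 ⇒ even  ✓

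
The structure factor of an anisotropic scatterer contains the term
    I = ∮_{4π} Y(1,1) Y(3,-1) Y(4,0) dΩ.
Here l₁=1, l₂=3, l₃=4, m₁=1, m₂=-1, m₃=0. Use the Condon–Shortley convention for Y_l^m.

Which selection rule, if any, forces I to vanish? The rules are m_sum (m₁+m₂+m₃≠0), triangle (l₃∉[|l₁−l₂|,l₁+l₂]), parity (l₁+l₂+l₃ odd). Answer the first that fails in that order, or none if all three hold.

none

Σmᵢ = 0  ✓
l₃∈[|l₁−l₂|,l₁+l₂]=[2,4], have l₃=4  ✓
Σlᵢ = 8 ⇒ even  ✓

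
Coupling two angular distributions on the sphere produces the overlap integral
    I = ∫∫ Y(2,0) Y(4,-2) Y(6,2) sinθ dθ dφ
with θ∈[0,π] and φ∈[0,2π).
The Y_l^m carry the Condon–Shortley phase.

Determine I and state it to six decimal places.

Rules hold: Σm=0, L=12 even, 2≤6≤6.
N = 5·9·13 = 585
Δ = 0!·4!·8!/13! = 1/6435
Racah Σ t=0..0: t=0:+1/2304 = 1/2304
⇒ 3j(2 4 6; 0 0 0)² = 5/143, sgn +1
Racah Σ t=0..0: t=0:+1/5760 = 1/5760
⇒ 3j(2 4 6; 0 -2 2)² = 56/2145, sgn +1
4πI² = N·(3j₀)²·(3jₘ)² = 840/1573
I = +1·√(0.534011/4π) = 0.20614383

0.206144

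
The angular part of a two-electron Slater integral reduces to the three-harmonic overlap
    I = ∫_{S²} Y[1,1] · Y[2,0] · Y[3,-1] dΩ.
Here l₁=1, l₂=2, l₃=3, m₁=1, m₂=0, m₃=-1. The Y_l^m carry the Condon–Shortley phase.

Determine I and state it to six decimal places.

Checks pass: Σm=0; 6 even; l₃=3∈[1,3].
(2·1+1)(2·2+1)(2·3+1) = 105
Δ: 0! 2! 4! / 7! → 1/105
sum: t=0:+1/4 = 1/4
3j²(1 2 3; 0 0 0) = Δ·Π!·Σ² = 3/35  (sign -1)
sum: t=0:+1/8 = 1/8
3j²(1 2 3; 1 0 -1) = Δ·Π!·Σ² = 2/35  (sign +1)
combine: 4πI² = 105·3/35·2/35 = 18/35
take √, sign -1: I = -0.20230066

-0.202301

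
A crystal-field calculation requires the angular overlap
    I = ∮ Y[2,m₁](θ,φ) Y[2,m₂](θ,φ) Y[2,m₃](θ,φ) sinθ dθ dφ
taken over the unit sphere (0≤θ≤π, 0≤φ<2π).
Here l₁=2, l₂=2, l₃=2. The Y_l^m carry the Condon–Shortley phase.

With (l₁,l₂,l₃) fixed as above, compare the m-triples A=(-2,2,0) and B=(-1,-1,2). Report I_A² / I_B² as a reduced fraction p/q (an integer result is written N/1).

2/3

l's match ⇒ only the (l;m) 3-j factors differ between A and B.
A: triangle coeff Δ(2,2,2) = 1/630; Σ_t [2,2]: t=2:+1/8 = 1/8; (3j)²=2/35 [(2 2 2; -2 2 0)], sign=+1
B: triangle coeff Δ(2,2,2) = 1/630; Σ_t [1,1]: t=1:−1/4 = -1/4; (3j)²=3/35 [(2 2 2; -1 -1 2)], sign=-1
I_A²/I_B² = (2/35)/(3/35) = 2/3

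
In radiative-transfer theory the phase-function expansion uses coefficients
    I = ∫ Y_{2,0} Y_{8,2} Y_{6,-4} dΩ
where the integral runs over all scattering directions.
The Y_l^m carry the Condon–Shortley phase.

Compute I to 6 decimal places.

m-sum = 0 + 2 − 4 = -2 ≠ 0 ⇒ I = 0

0.000000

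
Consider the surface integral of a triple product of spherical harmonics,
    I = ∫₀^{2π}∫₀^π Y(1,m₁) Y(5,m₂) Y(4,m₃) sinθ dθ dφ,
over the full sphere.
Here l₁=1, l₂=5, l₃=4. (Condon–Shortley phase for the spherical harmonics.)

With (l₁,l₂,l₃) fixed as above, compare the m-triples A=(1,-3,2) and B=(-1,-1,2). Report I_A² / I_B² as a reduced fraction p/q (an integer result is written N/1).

Same 1,5,4: normalisation and zero-m 3j drop out of the ratio.
A: Δ: 2! 0! 8! / 11! → 1/495; sum: t=0:+1/2880 = 1/2880; 3j²(1 5 4; 1 -3 2) = Δ·Π!·Σ² = 28/495  (sign +1)
B: Δ: 2! 0! 8! / 11! → 1/495; sum: t=2:+1/2880 = 1/2880; 3j²(1 5 4; -1 -1 2) = Δ·Π!·Σ² = 2/165  (sign +1)
I_A²/I_B² = (28/495)/(2/165) = 14/3

14/3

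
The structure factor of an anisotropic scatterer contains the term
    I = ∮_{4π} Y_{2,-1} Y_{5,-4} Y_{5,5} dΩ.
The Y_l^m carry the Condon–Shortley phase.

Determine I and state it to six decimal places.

-0.187924

Rules hold: Σm=0, L=12 even, 3≤5≤7.
N = 5·11·11 = 605
Δ = 2!·2!·8!/13! = 1/38610
Racah Σ t=0..2: t=0:+1/2880 t=1:−1/576 t=2:+1/2880 = -1/960
⇒ 3j(2 5 5; 0 0 0)² = 10/429, sgn +1
Racah Σ t=1..1: t=1:−1/80640 = -1/80640
⇒ 3j(2 5 5; -1 -4 5)² = 9/286, sgn -1
4πI² = N·(3j₀)²·(3jₘ)² = 75/169
I = -1·√(0.443787/4π) = -0.18792404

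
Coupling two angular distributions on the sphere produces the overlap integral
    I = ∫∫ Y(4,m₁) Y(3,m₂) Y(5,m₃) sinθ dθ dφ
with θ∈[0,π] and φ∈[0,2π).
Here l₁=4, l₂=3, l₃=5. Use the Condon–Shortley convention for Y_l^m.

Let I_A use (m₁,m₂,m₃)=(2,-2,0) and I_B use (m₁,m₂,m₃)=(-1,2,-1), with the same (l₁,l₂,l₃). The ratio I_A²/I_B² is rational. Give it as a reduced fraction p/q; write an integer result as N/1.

192/125

l's match ⇒ only the (l;m) 3-j factors differ between A and B.
A: triangle coeff Δ(4,3,5) = 1/180180; Σ_t [0,1]: t=0:+1/576 t=1:−1/2880 = 1/720; (3j)²=80/3003 [(4 3 5; 2 -2 0)], sign=-1
B: triangle coeff Δ(4,3,5) = 1/180180; Σ_t [1,2]: t=1:−1/1152 t=2:+1/432 = 5/3456; (3j)²=625/36036 [(4 3 5; -1 2 -1)], sign=+1
I_A²/I_B² = (80/3003)/(625/36036) = 192/125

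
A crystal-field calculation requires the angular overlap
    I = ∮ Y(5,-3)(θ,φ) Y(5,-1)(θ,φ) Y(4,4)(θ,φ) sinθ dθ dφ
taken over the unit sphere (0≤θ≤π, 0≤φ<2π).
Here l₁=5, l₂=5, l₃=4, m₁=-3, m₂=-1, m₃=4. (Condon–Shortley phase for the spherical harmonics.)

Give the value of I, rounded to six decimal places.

-0.168084

Checks pass: Σm=0; 14 even; l₃=4∈[0,10].
(2·5+1)(2·5+1)(2·4+1) = 1089
Δ: 6! 4! 4! / 15! → 1/3153150
sum: t=1:−1/69120 t=2:+1/1728 t=3:−1/576 t=4:+1/1728 t=5:−1/69120 = -7/11520
3j²(5 5 4; 0 0 0) = Δ·Π!·Σ² = 2/143  (sign -1)
sum: t=4:+1/27648 = 1/27648
3j²(5 5 4; -3 -1 4) = Δ·Π!·Σ² = 10/429  (sign +1)
combine: 4πI² = 1089·2/143·10/429 = 60/169
take √, sign -1: I = -0.16808437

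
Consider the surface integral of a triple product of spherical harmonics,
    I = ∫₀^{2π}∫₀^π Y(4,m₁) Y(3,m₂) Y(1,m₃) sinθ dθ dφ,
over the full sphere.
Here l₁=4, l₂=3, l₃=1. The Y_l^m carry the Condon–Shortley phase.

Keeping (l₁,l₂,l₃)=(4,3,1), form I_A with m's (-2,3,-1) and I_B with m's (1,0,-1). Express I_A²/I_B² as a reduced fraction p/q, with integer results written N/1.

1/10

Same 4,3,1: normalisation and zero-m 3j drop out of the ratio.
A: Δ: 6! 2! 0! / 9! → 1/252; sum: t=6:+1/1440 = 1/1440; 3j²(4 3 1; -2 3 -1) = Δ·Π!·Σ² = 1/252  (sign +1)
B: Δ: 6! 2! 0! / 9! → 1/252; sum: t=3:−1/72 = -1/72; 3j²(4 3 1; 1 0 -1) = Δ·Π!·Σ² = 5/126  (sign -1)
I_A²/I_B² = (1/252)/(5/126) = 1/10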